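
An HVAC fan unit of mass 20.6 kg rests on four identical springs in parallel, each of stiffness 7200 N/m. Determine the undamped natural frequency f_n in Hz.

5.95 Hz

Parallel springs add: k_eq = 4 × 7200 = 28800 N/m.
ω_n = √(k_eq/m) = √(28800/20.6) = √1398 = 37.39 rad/s.
f_n = ω_n/(2π) = 37.39/6.283 = 5.951 Hz.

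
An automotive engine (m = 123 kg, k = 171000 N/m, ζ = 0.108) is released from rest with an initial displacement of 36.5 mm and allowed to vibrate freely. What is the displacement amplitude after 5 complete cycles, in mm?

Logarithmic decrement δ = 2πζ/√(1 − ζ²) = 2π × 0.1080/√(1 − 0.0117) = 0.6826.
After n cycles, x_n/x₀ = e^(−nδ), so x_5 = 36.5 × e^(−5 × 0.6826) = 36.5 × 0.03295 = 1.203 mm.

1.20 mm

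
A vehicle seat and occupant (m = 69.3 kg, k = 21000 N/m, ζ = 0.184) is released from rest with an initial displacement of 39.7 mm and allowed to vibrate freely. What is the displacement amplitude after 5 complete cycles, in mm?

0.111 mm

Logarithmic decrement δ = 2πζ/√(1 − ζ²) = 2π × 0.1840/√(1 − 0.0339) = 1.176.
After n cycles, x_n/x₀ = e^(−nδ), so x_5 = 39.7 × e^(−5 × 1.176) = 39.7 × 0.002792 = 0.1108 mm.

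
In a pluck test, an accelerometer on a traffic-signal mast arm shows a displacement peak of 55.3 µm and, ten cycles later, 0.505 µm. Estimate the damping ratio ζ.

Logarithmic decrement δ = (1/n)·ln(x₀/x_n) = (1/10)·ln(55.3/0.505) = (1/10)·ln(109.5) = 0.4696.
ζ = δ/√(4π² + δ²) = 0.4696/√(39.48 + 0.221) = 0.4696/6.301 = 0.07453.

0.0745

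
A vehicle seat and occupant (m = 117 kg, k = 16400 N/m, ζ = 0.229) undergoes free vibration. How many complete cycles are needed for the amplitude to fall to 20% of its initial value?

Logarithmic decrement δ = 2πζ/√(1 − ζ²) = 2π × 0.2290/√(1 − 0.0524) = 1.478.
x_n/x₀ = e^(−nδ) ≤ 0.2; take ln: n ≥ ln(1/0.2)/δ = 1.609/1.478 = 1.089.
So 2 complete cycles are required.

2 cycles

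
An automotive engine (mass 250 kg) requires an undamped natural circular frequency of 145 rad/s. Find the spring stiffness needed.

5260000 N/m

k = m·ω_n² = 250 × 145.0² = 250 × 21020 = 5256000 N/m.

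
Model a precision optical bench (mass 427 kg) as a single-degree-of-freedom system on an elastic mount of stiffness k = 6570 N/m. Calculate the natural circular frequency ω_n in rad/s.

3.92 rad/s

ω_n = √(k/m) = √(6570/427) = √15.39 = 3.923 rad/s.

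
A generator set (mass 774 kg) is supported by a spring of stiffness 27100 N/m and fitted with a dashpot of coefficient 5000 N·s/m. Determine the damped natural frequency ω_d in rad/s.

4.96 rad/s

ω_n = √(k/m) = √(27100/774) = 5.917 rad/s.
Critical damping c_c = 2√(k·m) = 2√(27100 × 774) = 9160 N·s/m, so ζ = c/c_c = 5000/9160 = 0.5459.
ω_d = ω_n√(1 − ζ²) = 5.917 × √(1 − 0.298) = 4.958 rad/s.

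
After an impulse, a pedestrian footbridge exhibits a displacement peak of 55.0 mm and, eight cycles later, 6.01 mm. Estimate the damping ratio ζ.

Logarithmic decrement δ = (1/n)·ln(x₀/x_n) = (1/8)·ln(55.0/6.01) = (1/8)·ln(9.151) = 0.2767.
ζ = δ/√(4π² + δ²) = 0.2767/√(39.48 + 0.0766) = 0.2767/6.289 = 0.04400.

0.0440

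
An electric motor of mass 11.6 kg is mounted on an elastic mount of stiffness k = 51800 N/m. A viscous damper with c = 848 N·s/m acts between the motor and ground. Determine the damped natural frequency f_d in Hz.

8.90 Hz

ω_n = √(k/m) = √(51800/11.6) = 66.82 rad/s.
Critical damping c_c = 2√(k·m) = 2√(51800 × 11.6) = 1550 N·s/m, so ζ = c/c_c = 848/1550 = 0.5470.
ω_d = ω_n√(1 − ζ²) = 66.82 × √(1 − 0.299) = 55.94 rad/s.
f_d = ω_d/(2π) = 8.903 Hz.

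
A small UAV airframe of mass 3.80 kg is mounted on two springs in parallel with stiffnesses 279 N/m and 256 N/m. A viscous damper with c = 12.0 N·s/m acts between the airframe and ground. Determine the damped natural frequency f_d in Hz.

Parallel springs add: k_eq = 279 + 256 = 535.0 N/m.
ω_n = √(k_eq/m) = √(535.0/3.80) = 11.87 rad/s.
Critical damping c_c = 2√(k_eq·m) = 2√(535.0 × 3.80) = 90.18 N·s/m, so ζ = c/c_c = 12.0/90.18 = 0.1331.
ω_d = ω_n√(1 − ζ²) = 11.87 × √(1 − 0.0177) = 11.76 rad/s.
f_d = ω_d/(2π) = 1.872 Hz.

1.87 Hz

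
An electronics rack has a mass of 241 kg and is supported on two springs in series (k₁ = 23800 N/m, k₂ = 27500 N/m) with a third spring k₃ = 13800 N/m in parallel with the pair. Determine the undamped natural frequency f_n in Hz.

1.67 Hz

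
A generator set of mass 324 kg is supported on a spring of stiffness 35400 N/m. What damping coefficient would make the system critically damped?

c_c = 2√(k·m) = 2√(35400 × 324) = 2 × 3387 = 6773 N·s/m.

6770 N·s/m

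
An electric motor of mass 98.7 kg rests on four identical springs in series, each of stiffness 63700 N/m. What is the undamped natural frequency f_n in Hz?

Series springs: 1/k_eq = 4/63700, so k_eq = 63700/4 = 15930 N/m.
ω_n = √(k_eq/m) = √(15930/98.7) = √161.3 = 12.70 rad/s.
f_n = ω_n/(2π) = 12.70/6.283 = 2.022 Hz.

2.02 Hz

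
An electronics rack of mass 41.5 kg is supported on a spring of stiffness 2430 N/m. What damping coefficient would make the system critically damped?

635 N·s/m

c_c = 2√(k·m) = 2√(2430 × 41.5) = 2 × 317.6 = 635.1 N·s/m.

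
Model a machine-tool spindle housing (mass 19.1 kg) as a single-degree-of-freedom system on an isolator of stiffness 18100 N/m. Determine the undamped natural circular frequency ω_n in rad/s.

30.8 rad/s

ω_n = √(k/m) = √(18100/19.1) = √947.6 = 30.78 rad/s.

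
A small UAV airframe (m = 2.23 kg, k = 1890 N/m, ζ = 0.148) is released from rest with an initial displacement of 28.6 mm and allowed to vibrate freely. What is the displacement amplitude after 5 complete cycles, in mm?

0.260 mm

Logarithmic decrement δ = 2πζ/√(1 − ζ²) = 2π × 0.1480/√(1 − 0.0219) = 0.9403.
After n cycles, x_n/x₀ = e^(−nδ), so x_5 = 28.6 × e^(−5 × 0.9403) = 28.6 × 0.009083 = 0.2598 mm.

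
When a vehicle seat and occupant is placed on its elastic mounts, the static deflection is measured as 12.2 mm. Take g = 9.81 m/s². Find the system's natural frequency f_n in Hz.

ω_n = √(g/δ_st) = √(9.81/0.0122) = √804.1 = 28.36 rad/s.
f_n = ω_n/(2π) = 28.36/6.283 = 4.513 Hz.

4.51 Hz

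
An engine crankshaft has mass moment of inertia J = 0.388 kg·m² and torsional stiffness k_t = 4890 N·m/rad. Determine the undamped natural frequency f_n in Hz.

17.9 Hz

ω_n = √(k_t/J) = √(4890/0.388) = √12600 = 112.3 rad/s.
f_n = ω_n/(2π) = 112.3/6.283 = 17.87 Hz.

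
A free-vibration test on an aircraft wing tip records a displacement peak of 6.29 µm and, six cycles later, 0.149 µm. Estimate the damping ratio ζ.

0.0988

Logarithmic decrement δ = (1/n)·ln(x₀/x_n) = (1/6)·ln(6.29/0.149) = (1/6)·ln(42.21) = 0.6238.
ζ = δ/√(4π² + δ²) = 0.6238/√(39.48 + 0.389) = 0.6238/6.314 = 0.09879.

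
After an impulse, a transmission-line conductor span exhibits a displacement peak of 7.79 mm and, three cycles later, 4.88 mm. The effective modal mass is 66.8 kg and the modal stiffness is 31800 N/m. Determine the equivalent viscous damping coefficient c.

72.3 N·s/m

Logarithmic decrement δ = (1/n)·ln(x₀/x_n) = (1/3)·ln(7.79/4.88) = (1/3)·ln(1.596) = 0.1559.
ζ = δ/√(4π² + δ²) = 0.1559/√(39.48 + 0.0243) = 0.1559/6.285 = 0.02480.
c = ζ · 2√(km) = 0.02480 × 2√(31800 × 66.8) = 0.02480 × 2915 = 72.30 N·s/m.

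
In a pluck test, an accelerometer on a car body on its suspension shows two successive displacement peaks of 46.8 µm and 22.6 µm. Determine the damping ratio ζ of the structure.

0.115

Logarithmic decrement δ = (1/n)·ln(x₀/x_n) = (1/1)·ln(46.8/22.6) = (1/1)·ln(2.071) = 0.7279.
ζ = δ/√(4π² + δ²) = 0.7279/√(39.48 + 0.530) = 0.7279/6.325 = 0.1151.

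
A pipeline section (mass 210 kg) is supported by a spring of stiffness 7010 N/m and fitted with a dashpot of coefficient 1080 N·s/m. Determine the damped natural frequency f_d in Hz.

0.823 Hz

ω_n = √(k/m) = √(7010/210) = 5.778 rad/s.
Critical damping c_c = 2√(k·m) = 2√(7010 × 210) = 2427 N·s/m, so ζ = c/c_c = 1080/2427 = 0.4451.
ω_d = ω_n√(1 − ζ²) = 5.778 × √(1 − 0.198) = 5.174 rad/s.
f_d = ω_d/(2π) = 0.8234 Hz.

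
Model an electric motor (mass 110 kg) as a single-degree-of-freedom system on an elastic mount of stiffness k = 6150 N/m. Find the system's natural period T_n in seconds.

0.840 s

ω_n = √(k/m) = √(6150/110) = √55.91 = 7.477 rad/s.
T_n = 2π/ω_n = 6.283/7.477 = 0.8403 s.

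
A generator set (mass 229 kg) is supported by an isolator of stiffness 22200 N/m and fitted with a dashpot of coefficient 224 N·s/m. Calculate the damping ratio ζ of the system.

ω_n = √(k/m) = √(22200/229) = 9.846 rad/s.
Critical damping c_c = 2√(k·m) = 2√(22200 × 229) = 4509 N·s/m, so ζ = c/c_c = 224/4509 = 0.04967.

0.0497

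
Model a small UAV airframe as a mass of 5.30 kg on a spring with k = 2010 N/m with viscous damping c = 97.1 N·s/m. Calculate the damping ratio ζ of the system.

0.470

ω_n = √(k/m) = √(2010/5.30) = 19.47 rad/s.
Critical damping c_c = 2√(k·m) = 2√(2010 × 5.30) = 206.4 N·s/m, so ζ = c/c_c = 97.1/206.4 = 0.4704.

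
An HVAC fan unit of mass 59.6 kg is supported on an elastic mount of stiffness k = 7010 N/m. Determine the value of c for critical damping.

1290 N·s/m

c_c = 2√(k·m) = 2√(7010 × 59.6) = 2 × 646.4 = 1293 N·s/m.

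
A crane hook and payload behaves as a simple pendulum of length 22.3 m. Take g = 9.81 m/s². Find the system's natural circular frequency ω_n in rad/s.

0.663 rad/s

For a simple pendulum ω_n = √(g/L) = √(9.81/22.3) = √0.4399 = 0.6633 rad/s.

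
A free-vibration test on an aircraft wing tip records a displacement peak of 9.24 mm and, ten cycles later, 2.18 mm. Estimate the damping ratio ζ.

Logarithmic decrement δ = (1/n)·ln(x₀/x_n) = (1/10)·ln(9.24/2.18) = (1/10)·ln(4.239) = 0.1444.
ζ = δ/√(4π² + δ²) = 0.1444/√(39.48 + 0.0209) = 0.1444/6.285 = 0.02298.

0.0230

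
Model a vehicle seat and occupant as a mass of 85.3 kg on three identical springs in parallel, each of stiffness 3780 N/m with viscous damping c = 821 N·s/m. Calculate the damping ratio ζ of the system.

0.417

Parallel springs add: k_eq = 3 × 3780 = 11340 N/m.
ω_n = √(k_eq/m) = √(11340/85.3) = 11.53 rad/s.
Critical damping c_c = 2√(k_eq·m) = 2√(11340 × 85.3) = 1967 N·s/m, so ζ = c/c_c = 821/1967 = 0.4174.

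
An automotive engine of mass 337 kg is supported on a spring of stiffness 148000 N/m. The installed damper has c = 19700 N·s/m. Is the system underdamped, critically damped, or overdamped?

overdamped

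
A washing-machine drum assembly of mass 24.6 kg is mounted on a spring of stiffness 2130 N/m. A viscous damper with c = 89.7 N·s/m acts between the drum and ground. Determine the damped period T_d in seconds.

ω_n = √(k/m) = √(2130/24.6) = 9.305 rad/s.
Critical damping c_c = 2√(k·m) = 2√(2130 × 24.6) = 457.8 N·s/m, so ζ = c/c_c = 89.7/457.8 = 0.1959.
ω_d = ω_n√(1 − ζ²) = 9.305 × √(1 − 0.0384) = 9.125 rad/s.
T_d = 2π/ω_d = 0.6886 s.

0.689 s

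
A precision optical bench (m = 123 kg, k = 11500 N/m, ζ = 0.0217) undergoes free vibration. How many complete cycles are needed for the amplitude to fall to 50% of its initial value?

6 cycles

Logarithmic decrement δ = 2πζ/√(1 − ζ²) = 2π × 0.02170/√(1 − 0.000471) = 0.1364.
x_n/x₀ = e^(−nδ) ≤ 0.5; take ln: n ≥ ln(1/0.5)/δ = 0.6931/0.1364 = 5.083.
So 6 complete cycles are required.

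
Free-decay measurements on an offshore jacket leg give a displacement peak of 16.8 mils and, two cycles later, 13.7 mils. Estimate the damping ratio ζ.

0.0162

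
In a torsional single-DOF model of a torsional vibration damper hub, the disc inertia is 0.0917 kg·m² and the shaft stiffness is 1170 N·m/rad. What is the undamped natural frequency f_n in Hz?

ω_n = √(k_t/J) = √(1170/0.0917) = √12760 = 113.0 rad/s.
f_n = ω_n/(2π) = 113.0/6.283 = 17.98 Hz.

18.0 Hz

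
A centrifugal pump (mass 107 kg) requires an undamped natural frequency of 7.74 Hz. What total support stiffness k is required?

ω_n = 2πf_n = 2π × 7.74 = 48.63 rad/s.
k = m·ω_n² = 107 × 48.63² = 107 × 2365 = 253100 N/m.

253000 N/m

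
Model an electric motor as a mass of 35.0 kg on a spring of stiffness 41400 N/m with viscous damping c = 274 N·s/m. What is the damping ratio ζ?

0.114

ω_n = √(k/m) = √(41400/35.0) = 34.39 rad/s.
Critical damping c_c = 2√(k·m) = 2√(41400 × 35.0) = 2407 N·s/m, so ζ = c/c_c = 274/2407 = 0.1138.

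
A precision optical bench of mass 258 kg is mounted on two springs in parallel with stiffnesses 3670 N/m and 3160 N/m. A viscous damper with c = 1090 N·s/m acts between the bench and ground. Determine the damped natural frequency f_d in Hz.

0.747 Hz

Parallel springs add: k_eq = 3670 + 3160 = 6830 N/m.
ω_n = √(k_eq/m) = √(6830/258) = 5.145 rad/s.
Critical damping c_c = 2√(k_eq·m) = 2√(6830 × 258) = 2655 N·s/m, so ζ = c/c_c = 1090/2655 = 0.4106.
ω_d = ω_n√(1 − ζ²) = 5.145 × √(1 − 0.169) = 4.692 rad/s.
f_d = ω_d/(2π) = 0.7467 Hz.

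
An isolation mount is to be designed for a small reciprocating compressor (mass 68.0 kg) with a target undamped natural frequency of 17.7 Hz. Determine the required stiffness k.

841000 N/m

ω_n = 2πf_n = 2π × 17.7 = 111.2 rad/s.
k = m·ω_n² = 68.0 × 111.2² = 68.0 × 12370 = 841000 N/m.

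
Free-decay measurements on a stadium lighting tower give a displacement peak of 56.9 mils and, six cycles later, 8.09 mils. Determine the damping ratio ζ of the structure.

0.0517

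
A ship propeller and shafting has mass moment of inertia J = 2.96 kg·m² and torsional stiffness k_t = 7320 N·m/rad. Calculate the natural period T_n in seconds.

0.126 s

ω_n = √(k_t/J) = √(7320/2.96) = √2473 = 49.73 rad/s.
T_n = 2π/ω_n = 6.283/49.73 = 0.1263 s.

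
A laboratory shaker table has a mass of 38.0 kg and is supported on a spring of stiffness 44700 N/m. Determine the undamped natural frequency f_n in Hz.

ω_n = √(k/m) = √(44700/38.0) = √1176 = 34.30 rad/s.
f_n = ω_n/(2π) = 34.30/6.283 = 5.459 Hz.

5.46 Hz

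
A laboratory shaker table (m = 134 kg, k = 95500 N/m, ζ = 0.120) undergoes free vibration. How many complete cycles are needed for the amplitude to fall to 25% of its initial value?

2 cycles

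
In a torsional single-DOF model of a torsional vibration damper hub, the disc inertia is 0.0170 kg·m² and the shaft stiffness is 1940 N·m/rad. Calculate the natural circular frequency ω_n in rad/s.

ω_n = √(k_t/J) = √(1940/0.0170) = √114100 = 337.8 rad/s.

338 rad/s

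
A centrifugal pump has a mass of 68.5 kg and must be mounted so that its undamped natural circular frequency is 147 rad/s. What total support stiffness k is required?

k = m·ω_n² = 68.5 × 147.0² = 68.5 × 21610 = 1480000 N/m.

1480000 N/m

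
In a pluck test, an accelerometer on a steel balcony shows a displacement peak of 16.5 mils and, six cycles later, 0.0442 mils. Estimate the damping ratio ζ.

0.155

Logarithmic decrement δ = (1/n)·ln(x₀/x_n) = (1/6)·ln(16.5/0.0442) = (1/6)·ln(373.3) = 0.9871.
ζ = δ/√(4π² + δ²) = 0.9871/√(39.48 + 0.974) = 0.9871/6.360 = 0.1552.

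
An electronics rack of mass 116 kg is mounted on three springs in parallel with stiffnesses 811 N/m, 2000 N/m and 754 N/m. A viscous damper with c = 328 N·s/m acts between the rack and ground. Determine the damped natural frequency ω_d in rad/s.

5.36 rad/s

Parallel springs add: k_eq = 811 + 2000 + 754 = 3565 N/m.
ω_n = √(k_eq/m) = √(3565/116) = 5.544 rad/s.
Critical damping c_c = 2√(k_eq·m) = 2√(3565 × 116) = 1286 N·s/m, so ζ = c/c_c = 328/1286 = 0.2550.
ω_d = ω_n√(1 − ζ²) = 5.544 × √(1 − 0.0650) = 5.360 rad/s.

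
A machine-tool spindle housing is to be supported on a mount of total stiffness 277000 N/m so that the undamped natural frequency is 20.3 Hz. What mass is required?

17.0 kg

ω_n = 2πf_n = 2π × 20.3 = 127.5 rad/s.
m = k/ω_n² = 277000/127.5² = 277000/16270 = 17.03 kg.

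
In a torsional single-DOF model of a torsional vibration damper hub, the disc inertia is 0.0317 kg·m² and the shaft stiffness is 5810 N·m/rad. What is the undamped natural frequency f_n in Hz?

68.1 Hz

ω_n = √(k_t/J) = √(5810/0.0317) = √183300 = 428.1 rad/s.
f_n = ω_n/(2π) = 428.1/6.283 = 68.14 Hz.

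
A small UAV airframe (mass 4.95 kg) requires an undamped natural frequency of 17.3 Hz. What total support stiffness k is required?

58500 N/m

ω_n = 2πf_n = 2π × 17.3 = 108.7 rad/s.
k = m·ω_n² = 4.95 × 108.7² = 4.95 × 11820 = 58490 N/m.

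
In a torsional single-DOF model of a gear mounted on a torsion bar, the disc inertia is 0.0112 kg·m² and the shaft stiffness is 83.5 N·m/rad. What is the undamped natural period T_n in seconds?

0.0728 s

ω_n = √(k_t/J) = √(83.5/0.0112) = √7455 = 86.34 rad/s.
T_n = 2π/ω_n = 6.283/86.34 = 0.07277 s.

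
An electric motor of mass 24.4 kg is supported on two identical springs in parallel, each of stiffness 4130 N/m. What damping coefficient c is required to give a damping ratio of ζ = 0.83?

745 N·s/m

Parallel springs add: k_eq = 2 × 4130 = 8260 N/m.
c_c = 2√(k_eq·m) = 2√(8260 × 24.4) = 897.9 N·s/m.
c = ζ·c_c = 0.83 × 897.9 = 745.2 N·s/m.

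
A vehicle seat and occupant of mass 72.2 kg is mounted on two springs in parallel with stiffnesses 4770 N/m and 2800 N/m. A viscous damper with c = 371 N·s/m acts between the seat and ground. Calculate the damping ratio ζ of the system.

0.251

Parallel springs add: k_eq = 4770 + 2800 = 7570 N/m.
ω_n = √(k_eq/m) = √(7570/72.2) = 10.24 rad/s.
Critical damping c_c = 2√(k_eq·m) = 2√(7570 × 72.2) = 1479 N·s/m, so ζ = c/c_c = 371/1479 = 0.2509.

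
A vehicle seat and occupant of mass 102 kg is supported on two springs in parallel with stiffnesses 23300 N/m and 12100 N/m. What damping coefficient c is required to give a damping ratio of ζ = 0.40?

1520 N·s/m

Parallel springs add: k_eq = 23300 + 12100 = 35400 N/m.
c_c = 2√(k_eq·m) = 2√(35400 × 102) = 3800 N·s/m.
c = ζ·c_c = 0.40 × 3800 = 1520 N·s/m.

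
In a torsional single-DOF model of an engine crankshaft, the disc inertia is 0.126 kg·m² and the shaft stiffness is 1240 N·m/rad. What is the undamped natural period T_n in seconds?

ω_n = √(k_t/J) = √(1240/0.126) = √9841 = 99.20 rad/s.
T_n = 2π/ω_n = 6.283/99.20 = 0.06334 s.

0.0633 s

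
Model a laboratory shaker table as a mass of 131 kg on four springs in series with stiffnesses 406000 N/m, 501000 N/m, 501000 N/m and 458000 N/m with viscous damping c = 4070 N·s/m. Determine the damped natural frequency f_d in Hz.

Series springs: 1/k_eq = 1/406000 + 1/501000 + 1/501000 + 1/458000 = 8.638×10^-6, so k_eq = 115800 N/m.
ω_n = √(k_eq/m) = √(115800/131) = 29.73 rad/s.
Critical damping c_c = 2√(k_eq·m) = 2√(115800 × 131) = 7788 N·s/m, so ζ = c/c_c = 4070/7788 = 0.5226.
ω_d = ω_n√(1 − ζ²) = 29.73 × √(1 − 0.273) = 25.34 rad/s.
f_d = ω_d/(2π) = 4.034 Hz.

4.03 Hz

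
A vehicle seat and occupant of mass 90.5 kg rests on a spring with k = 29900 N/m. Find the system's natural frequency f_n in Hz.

2.89 Hz

ω_n = √(k/m) = √(29900/90.5) = √330.4 = 18.18 rad/s.
f_n = ω_n/(2π) = 18.18/6.283 = 2.893 Hz.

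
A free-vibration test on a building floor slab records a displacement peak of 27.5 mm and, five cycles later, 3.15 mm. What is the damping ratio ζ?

0.0688

Logarithmic decrement δ = (1/n)·ln(x₀/x_n) = (1/5)·ln(27.5/3.15) = (1/5)·ln(8.730) = 0.4334.
ζ = δ/√(4π² + δ²) = 0.4334/√(39.48 + 0.188) = 0.4334/6.298 = 0.06881.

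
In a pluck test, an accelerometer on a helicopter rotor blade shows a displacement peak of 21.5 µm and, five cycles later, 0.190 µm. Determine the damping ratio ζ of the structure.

Logarithmic decrement δ = (1/n)·ln(x₀/x_n) = (1/5)·ln(21.5/0.190) = (1/5)·ln(113.2) = 0.9458.
ζ = δ/√(4π² + δ²) = 0.9458/√(39.48 + 0.894) = 0.9458/6.354 = 0.1488.

0.149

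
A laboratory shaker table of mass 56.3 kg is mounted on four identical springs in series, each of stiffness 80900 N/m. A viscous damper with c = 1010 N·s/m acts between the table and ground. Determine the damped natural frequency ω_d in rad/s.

Series springs: 1/k_eq = 4/80900, so k_eq = 80900/4 = 20220 N/m.
ω_n = √(k_eq/m) = √(20220/56.3) = 18.95 rad/s.
Critical damping c_c = 2√(k_eq·m) = 2√(20220 × 56.3) = 2134 N·s/m, so ζ = c/c_c = 1010/2134 = 0.4733.
ω_d = ω_n√(1 − ζ²) = 18.95 × √(1 − 0.224) = 16.70 rad/s.

16.7 rad/s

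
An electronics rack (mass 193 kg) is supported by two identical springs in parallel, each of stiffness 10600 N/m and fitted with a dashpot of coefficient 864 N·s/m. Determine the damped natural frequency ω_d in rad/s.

Parallel springs add: k_eq = 2 × 10600 = 21200 N/m.
ω_n = √(k_eq/m) = √(21200/193) = 10.48 rad/s.
Critical damping c_c = 2√(k_eq·m) = 2√(21200 × 193) = 4046 N·s/m, so ζ = c/c_c = 864/4046 = 0.2136.
ω_d = ω_n√(1 − ζ²) = 10.48 × √(1 − 0.0456) = 10.24 rad/s.

10.2 rad/s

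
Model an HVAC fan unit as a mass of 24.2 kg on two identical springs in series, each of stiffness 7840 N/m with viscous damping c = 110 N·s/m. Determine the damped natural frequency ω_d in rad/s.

Series springs: 1/k_eq = 2/7840, so k_eq = 7840/2 = 3920 N/m.
ω_n = √(k_eq/m) = √(3920/24.2) = 12.73 rad/s.
Critical damping c_c = 2√(k_eq·m) = 2√(3920 × 24.2) = 616.0 N·s/m, so ζ = c/c_c = 110/616.0 = 0.1786.
ω_d = ω_n√(1 − ζ²) = 12.73 × √(1 − 0.0319) = 12.52 rad/s.

12.5 rad/s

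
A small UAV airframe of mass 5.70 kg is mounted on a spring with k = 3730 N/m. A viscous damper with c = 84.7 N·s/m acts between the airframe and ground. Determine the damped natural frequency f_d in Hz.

3.90 Hz

ω_n = √(k/m) = √(3730/5.70) = 25.58 rad/s.
Critical damping c_c = 2√(k·m) = 2√(3730 × 5.70) = 291.6 N·s/m, so ζ = c/c_c = 84.7/291.6 = 0.2904.
ω_d = ω_n√(1 − ζ²) = 25.58 × √(1 − 0.0844) = 24.48 rad/s.
f_d = ω_d/(2π) = 3.896 Hz.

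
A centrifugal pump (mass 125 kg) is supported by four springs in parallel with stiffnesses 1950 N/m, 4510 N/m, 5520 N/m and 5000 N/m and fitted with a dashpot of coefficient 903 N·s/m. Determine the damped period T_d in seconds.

Parallel springs add: k_eq = 1950 + 4510 + 5520 + 5000 = 16980 N/m.
ω_n = √(k_eq/m) = √(16980/125) = 11.66 rad/s.
Critical damping c_c = 2√(k_eq·m) = 2√(16980 × 125) = 2914 N·s/m, so ζ = c/c_c = 903/2914 = 0.3099.
ω_d = ω_n√(1 − ζ²) = 11.66 × √(1 − 0.0960) = 11.08 rad/s.
T_d = 2π/ω_d = 0.5670 s.

0.567 s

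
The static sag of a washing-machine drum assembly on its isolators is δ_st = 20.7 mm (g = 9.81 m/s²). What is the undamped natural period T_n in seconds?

0.289 s

ω_n = √(g/δ_st) = √(9.81/0.0207) = √473.9 = 21.77 rad/s.
T_n = 2π/ω_n = 6.283/21.77 = 0.2886 s.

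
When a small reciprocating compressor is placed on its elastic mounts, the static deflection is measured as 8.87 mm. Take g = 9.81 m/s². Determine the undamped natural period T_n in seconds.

0.189 s

ω_n = √(g/δ_st) = √(9.81/0.00887) = √1106 = 33.26 rad/s.
T_n = 2π/ω_n = 6.283/33.26 = 0.1889 s.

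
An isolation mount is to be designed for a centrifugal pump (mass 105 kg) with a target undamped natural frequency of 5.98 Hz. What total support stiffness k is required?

ω_n = 2πf_n = 2π × 5.98 = 37.57 rad/s.
k = m·ω_n² = 105 × 37.57² = 105 × 1412 = 148200 N/m.

148000 N/m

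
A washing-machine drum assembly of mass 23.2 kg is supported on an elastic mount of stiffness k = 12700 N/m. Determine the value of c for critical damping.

c_c = 2√(k·m) = 2√(12700 × 23.2) = 2 × 542.8 = 1086 N·s/m.

1090 N·s/m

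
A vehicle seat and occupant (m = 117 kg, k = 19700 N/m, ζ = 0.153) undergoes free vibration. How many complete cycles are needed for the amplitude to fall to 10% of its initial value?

3 cycles

Logarithmic decrement δ = 2πζ/√(1 − ζ²) = 2π × 0.1530/√(1 − 0.0234) = 0.9728.
x_n/x₀ = e^(−nδ) ≤ 0.1; take ln: n ≥ ln(1/0.1)/δ = 2.303/0.9728 = 2.367.
So 3 complete cycles are required.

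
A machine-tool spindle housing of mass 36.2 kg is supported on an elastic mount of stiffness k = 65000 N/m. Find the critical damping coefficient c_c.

c_c = 2√(k·m) = 2√(65000 × 36.2) = 2 × 1534 = 3068 N·s/m.

3070 N·s/m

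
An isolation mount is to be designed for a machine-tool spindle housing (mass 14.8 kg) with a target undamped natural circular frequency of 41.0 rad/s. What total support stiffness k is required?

k = m·ω_n² = 14.8 × 41.00² = 14.8 × 1681 = 24880 N/m.

24900 N/m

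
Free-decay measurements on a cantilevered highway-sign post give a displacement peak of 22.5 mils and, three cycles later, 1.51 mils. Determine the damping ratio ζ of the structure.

0.142

Logarithmic decrement δ = (1/n)·ln(x₀/x_n) = (1/3)·ln(22.5/1.51) = (1/3)·ln(14.90) = 0.9005.
ζ = δ/√(4π² + δ²) = 0.9005/√(39.48 + 0.811) = 0.9005/6.347 = 0.1419.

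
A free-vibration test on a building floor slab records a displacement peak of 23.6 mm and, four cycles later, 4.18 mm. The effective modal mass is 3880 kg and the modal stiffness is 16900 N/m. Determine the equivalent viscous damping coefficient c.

1110 N·s/m

Logarithmic decrement δ = (1/n)·ln(x₀/x_n) = (1/4)·ln(23.6/4.18) = (1/4)·ln(5.646) = 0.4327.
ζ = δ/√(4π² + δ²) = 0.4327/√(39.48 + 0.187) = 0.4327/6.298 = 0.06871.
c = ζ · 2√(km) = 0.06871 × 2√(16900 × 3880) = 0.06871 × 16200 = 1113 N·s/m.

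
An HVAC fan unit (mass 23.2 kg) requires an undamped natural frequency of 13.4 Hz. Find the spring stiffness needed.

164000 N/m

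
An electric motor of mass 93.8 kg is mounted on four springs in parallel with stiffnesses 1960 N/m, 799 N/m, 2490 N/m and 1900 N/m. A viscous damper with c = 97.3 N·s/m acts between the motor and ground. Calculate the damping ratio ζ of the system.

Parallel springs add: k_eq = 1960 + 799 + 2490 + 1900 = 7149 N/m.
ω_n = √(k_eq/m) = √(7149/93.8) = 8.730 rad/s.
Critical damping c_c = 2√(k_eq·m) = 2√(7149 × 93.8) = 1638 N·s/m, so ζ = c/c_c = 97.3/1638 = 0.05941.

0.0594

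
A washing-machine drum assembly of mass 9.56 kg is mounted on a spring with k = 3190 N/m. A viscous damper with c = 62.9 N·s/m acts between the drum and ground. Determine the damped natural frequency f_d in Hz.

2.86 Hz

ω_n = √(k/m) = √(3190/9.56) = 18.27 rad/s.
Critical damping c_c = 2√(k·m) = 2√(3190 × 9.56) = 349.3 N·s/m, so ζ = c/c_c = 62.9/349.3 = 0.1801.
ω_d = ω_n√(1 − ζ²) = 18.27 × √(1 − 0.0324) = 17.97 rad/s.
f_d = ω_d/(2π) = 2.860 Hz.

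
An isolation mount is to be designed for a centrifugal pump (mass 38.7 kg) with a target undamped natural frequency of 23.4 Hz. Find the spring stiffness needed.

ω_n = 2πf_n = 2π × 23.4 = 147.0 rad/s.
k = m·ω_n² = 38.7 × 147.0² = 38.7 × 21620 = 836600 N/m.

837000 N/m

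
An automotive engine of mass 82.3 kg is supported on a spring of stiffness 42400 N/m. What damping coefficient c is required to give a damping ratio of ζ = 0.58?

2170 N·s/m

c_c = 2√(k·m) = 2√(42400 × 82.3) = 3736 N·s/m.
c = ζ·c_c = 0.58 × 3736 = 2167 N·s/m.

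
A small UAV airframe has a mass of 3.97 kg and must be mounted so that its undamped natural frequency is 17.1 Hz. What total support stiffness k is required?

45800 N/m

ω_n = 2πf_n = 2π × 17.1 = 107.4 rad/s.
k = m·ω_n² = 3.97 × 107.4² = 3.97 × 11540 = 45830 N/m.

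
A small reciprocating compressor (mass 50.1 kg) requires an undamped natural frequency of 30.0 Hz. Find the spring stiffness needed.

ω_n = 2πf_n = 2π × 30.0 = 188.5 rad/s.
k = m·ω_n² = 50.1 × 188.5² = 50.1 × 35530 = 1780000 N/m.

1780000 N/m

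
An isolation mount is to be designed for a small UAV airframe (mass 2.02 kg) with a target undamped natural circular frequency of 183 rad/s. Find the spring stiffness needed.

67600 N/m

k = m·ω_n² = 2.02 × 183.0² = 2.02 × 33490 = 67650 N/m.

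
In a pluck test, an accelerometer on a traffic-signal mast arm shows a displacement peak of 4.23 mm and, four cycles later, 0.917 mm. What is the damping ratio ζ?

0.0607

Logarithmic decrement δ = (1/n)·ln(x₀/x_n) = (1/4)·ln(4.23/0.917) = (1/4)·ln(4.613) = 0.3822.
ζ = δ/√(4π² + δ²) = 0.3822/√(39.48 + 0.146) = 0.3822/6.295 = 0.06072.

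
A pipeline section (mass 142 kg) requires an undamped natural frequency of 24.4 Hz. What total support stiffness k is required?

3340000 N/m

ω_n = 2πf_n = 2π × 24.4 = 153.3 rad/s.
k = m·ω_n² = 142 × 153.3² = 142 × 23500 = 3338000 N/m.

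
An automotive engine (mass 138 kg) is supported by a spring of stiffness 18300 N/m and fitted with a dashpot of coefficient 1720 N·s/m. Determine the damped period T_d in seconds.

0.649 s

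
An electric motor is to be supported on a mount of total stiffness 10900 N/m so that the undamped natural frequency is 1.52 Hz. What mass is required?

ω_n = 2πf_n = 2π × 1.52 = 9.550 rad/s.
m = k/ω_n² = 10900/9.550² = 10900/91.21 = 119.5 kg.

120 kg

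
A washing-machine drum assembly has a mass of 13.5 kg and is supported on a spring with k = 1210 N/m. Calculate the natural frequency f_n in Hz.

ω_n = √(k/m) = √(1210/13.5) = √89.63 = 9.467 rad/s.
f_n = ω_n/(2π) = 9.467/6.283 = 1.507 Hz.

1.51 Hz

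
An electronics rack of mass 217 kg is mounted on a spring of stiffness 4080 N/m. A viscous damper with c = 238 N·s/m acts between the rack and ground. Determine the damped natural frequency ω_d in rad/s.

ω_n = √(k/m) = √(4080/217) = 4.336 rad/s.
Critical damping c_c = 2√(k·m) = 2√(4080 × 217) = 1882 N·s/m, so ζ = c/c_c = 238/1882 = 0.1265.
ω_d = ω_n√(1 − ζ²) = 4.336 × √(1 − 0.0160) = 4.301 rad/s.

4.30 rad/s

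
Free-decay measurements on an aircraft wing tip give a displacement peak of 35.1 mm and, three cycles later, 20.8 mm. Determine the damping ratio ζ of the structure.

0.0277

Logarithmic decrement δ = (1/n)·ln(x₀/x_n) = (1/3)·ln(35.1/20.8) = (1/3)·ln(1.688) = 0.1744.
ζ = δ/√(4π² + δ²) = 0.1744/√(39.48 + 0.0304) = 0.1744/6.286 = 0.02775.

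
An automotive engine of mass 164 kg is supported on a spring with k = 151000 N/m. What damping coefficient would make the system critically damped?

c_c = 2√(k·m) = 2√(151000 × 164) = 2 × 4976 = 9953 N·s/m.

9950 N·s/m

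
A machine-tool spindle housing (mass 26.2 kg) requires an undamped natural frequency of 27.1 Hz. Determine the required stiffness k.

ω_n = 2πf_n = 2π × 27.1 = 170.3 rad/s.
k = m·ω_n² = 26.2 × 170.3² = 26.2 × 28990 = 759600 N/m.

760000 N/m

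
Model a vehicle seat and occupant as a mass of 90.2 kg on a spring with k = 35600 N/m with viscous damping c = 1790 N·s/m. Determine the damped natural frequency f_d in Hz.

2.74 Hz

ω_n = √(k/m) = √(35600/90.2) = 19.87 rad/s.
Critical damping c_c = 2√(k·m) = 2√(35600 × 90.2) = 3584 N·s/m, so ζ = c/c_c = 1790/3584 = 0.4995.
ω_d = ω_n√(1 − ζ²) = 19.87 × √(1 − 0.249) = 17.21 rad/s.
f_d = ω_d/(2π) = 2.739 Hz.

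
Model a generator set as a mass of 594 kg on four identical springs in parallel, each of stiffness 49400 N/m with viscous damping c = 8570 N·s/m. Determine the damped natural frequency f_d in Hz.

Parallel springs add: k_eq = 4 × 49400 = 197600 N/m.
ω_n = √(k_eq/m) = √(197600/594) = 18.24 rad/s.
Critical damping c_c = 2√(k_eq·m) = 2√(197600 × 594) = 21670 N·s/m, so ζ = c/c_c = 8570/21670 = 0.3955.
ω_d = ω_n√(1 − ζ²) = 18.24 × √(1 − 0.156) = 16.75 rad/s.
f_d = ω_d/(2π) = 2.666 Hz.

2.67 Hz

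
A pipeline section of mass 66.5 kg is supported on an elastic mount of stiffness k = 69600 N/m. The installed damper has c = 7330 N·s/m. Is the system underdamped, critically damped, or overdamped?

overdamped

c_c = 2√(k·m) = 4303 N·s/m; ζ = c/c_c = 7330/4303 = 1.70.
Since ζ > 1 the system is overdamped.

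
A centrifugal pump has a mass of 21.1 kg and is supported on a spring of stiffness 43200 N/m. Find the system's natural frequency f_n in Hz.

7.20 Hz

ω_n = √(k/m) = √(43200/21.1) = √2047 = 45.25 rad/s.
f_n = ω_n/(2π) = 45.25/6.283 = 7.201 Hz.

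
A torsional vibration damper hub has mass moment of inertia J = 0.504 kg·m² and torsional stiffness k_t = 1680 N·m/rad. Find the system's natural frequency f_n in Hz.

9.19 Hz

ω_n = √(k_t/J) = √(1680/0.504) = √3333 = 57.74 rad/s.
f_n = ω_n/(2π) = 57.74/6.283 = 9.189 Hz.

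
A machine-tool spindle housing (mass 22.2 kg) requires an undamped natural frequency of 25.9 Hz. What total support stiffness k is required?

588000 N/m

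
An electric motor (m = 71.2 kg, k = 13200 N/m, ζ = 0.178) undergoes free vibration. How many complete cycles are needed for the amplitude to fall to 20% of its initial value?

2 cycles

Logarithmic decrement δ = 2πζ/√(1 − ζ²) = 2π × 0.1780/√(1 − 0.0317) = 1.137.
x_n/x₀ = e^(−nδ) ≤ 0.2; take ln: n ≥ ln(1/0.2)/δ = 1.609/1.137 = 1.416.
So 2 complete cycles are required.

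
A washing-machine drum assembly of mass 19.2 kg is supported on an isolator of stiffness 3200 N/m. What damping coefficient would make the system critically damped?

c_c = 2√(k·m) = 2√(3200 × 19.2) = 2 × 247.9 = 495.7 N·s/m.

496 N·s/m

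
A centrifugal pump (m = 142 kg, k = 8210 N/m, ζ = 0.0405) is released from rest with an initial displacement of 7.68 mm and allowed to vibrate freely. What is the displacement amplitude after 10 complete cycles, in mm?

0.602 mm

Logarithmic decrement δ = 2πζ/√(1 − ζ²) = 2π × 0.04050/√(1 − 0.00164) = 0.2547.
After n cycles, x_n/x₀ = e^(−nδ), so x_10 = 7.68 × e^(−10 × 0.2547) = 7.68 × 0.07833 = 0.6016 mm.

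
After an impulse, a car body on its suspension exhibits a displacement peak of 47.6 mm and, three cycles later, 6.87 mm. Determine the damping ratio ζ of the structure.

0.102

Logarithmic decrement δ = (1/n)·ln(x₀/x_n) = (1/3)·ln(47.6/6.87) = (1/3)·ln(6.929) = 0.6452.
ζ = δ/√(4π² + δ²) = 0.6452/√(39.48 + 0.416) = 0.6452/6.316 = 0.1022.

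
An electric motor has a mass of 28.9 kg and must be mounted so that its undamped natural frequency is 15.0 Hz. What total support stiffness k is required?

257000 N/m

ω_n = 2πf_n = 2π × 15.0 = 94.25 rad/s.
k = m·ω_n² = 28.9 × 94.25² = 28.9 × 8883 = 256700 N/m.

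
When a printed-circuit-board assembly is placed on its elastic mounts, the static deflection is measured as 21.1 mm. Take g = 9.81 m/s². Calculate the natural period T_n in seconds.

0.291 s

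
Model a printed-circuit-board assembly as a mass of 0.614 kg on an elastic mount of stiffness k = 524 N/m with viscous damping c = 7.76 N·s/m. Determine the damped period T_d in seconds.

ω_n = √(k/m) = √(524.0/0.614) = 29.21 rad/s.
Critical damping c_c = 2√(k·m) = 2√(524.0 × 0.614) = 35.87 N·s/m, so ζ = c/c_c = 7.76/35.87 = 0.2163.
ω_d = ω_n√(1 − ζ²) = 29.21 × √(1 − 0.0468) = 28.52 rad/s.
T_d = 2π/ω_d = 0.2203 s.

0.220 s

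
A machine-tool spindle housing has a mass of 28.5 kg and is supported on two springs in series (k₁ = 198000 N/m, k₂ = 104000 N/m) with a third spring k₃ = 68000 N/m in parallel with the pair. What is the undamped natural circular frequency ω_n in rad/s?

Series pair: k_s = k₁k₂/(k₁+k₂) = (198000)(104000)/(198000 + 104000) = 68190 N/m. In parallel with k₃: k_eq = 68190 + 68000 = 136200 N/m.
ω_n = √(k_eq/m) = √(136200/28.5) = √4778 = 69.13 rad/s.

69.1 rad/s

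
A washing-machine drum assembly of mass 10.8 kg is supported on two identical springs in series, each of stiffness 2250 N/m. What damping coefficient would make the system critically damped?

Series springs: 1/k_eq = 2/2250, so k_eq = 2250/2 = 1125 N/m.
c_c = 2√(k_eq·m) = 2√(1125 × 10.8) = 2 × 110.2 = 220.5 N·s/m.

220 N·s/m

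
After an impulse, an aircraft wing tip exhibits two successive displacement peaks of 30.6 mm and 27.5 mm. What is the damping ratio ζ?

Logarithmic decrement δ = (1/n)·ln(x₀/x_n) = (1/1)·ln(30.6/27.5) = (1/1)·ln(1.113) = 0.1068.
ζ = δ/√(4π² + δ²) = 0.1068/√(39.48 + 0.0114) = 0.1068/6.284 = 0.01700.

0.0170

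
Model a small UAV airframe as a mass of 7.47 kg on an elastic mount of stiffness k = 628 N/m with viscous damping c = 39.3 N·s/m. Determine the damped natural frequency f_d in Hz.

1.40 Hz

ω_n = √(k/m) = √(628.0/7.47) = 9.169 rad/s.
Critical damping c_c = 2√(k·m) = 2√(628.0 × 7.47) = 137.0 N·s/m, so ζ = c/c_c = 39.3/137.0 = 0.2869.
ω_d = ω_n√(1 − ζ²) = 9.169 × √(1 − 0.0823) = 8.784 rad/s.
f_d = ω_d/(2π) = 1.398 Hz.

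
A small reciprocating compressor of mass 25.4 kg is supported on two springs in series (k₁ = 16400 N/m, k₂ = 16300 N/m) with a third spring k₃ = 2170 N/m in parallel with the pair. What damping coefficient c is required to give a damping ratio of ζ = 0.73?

748 N·s/m

Series pair: k_s = k₁k₂/(k₁+k₂) = (16400)(16300)/(16400 + 16300) = 8175 N/m. In parallel with k₃: k_eq = 8175 + 2170 = 10340 N/m.
c_c = 2√(k_eq·m) = 2√(10340 × 25.4) = 1025 N·s/m.
c = ζ·c_c = 0.73 × 1025 = 748.4 N·s/m.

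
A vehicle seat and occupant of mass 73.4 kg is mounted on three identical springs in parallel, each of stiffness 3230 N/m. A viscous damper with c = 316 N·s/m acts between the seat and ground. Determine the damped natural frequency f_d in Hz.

1.80 Hz

Parallel springs add: k_eq = 3 × 3230 = 9690 N/m.
ω_n = √(k_eq/m) = √(9690/73.4) = 11.49 rad/s.
Critical damping c_c = 2√(k_eq·m) = 2√(9690 × 73.4) = 1687 N·s/m, so ζ = c/c_c = 316/1687 = 0.1873.
ω_d = ω_n√(1 − ζ²) = 11.49 × √(1 − 0.0351) = 11.29 rad/s.
f_d = ω_d/(2π) = 1.796 Hz.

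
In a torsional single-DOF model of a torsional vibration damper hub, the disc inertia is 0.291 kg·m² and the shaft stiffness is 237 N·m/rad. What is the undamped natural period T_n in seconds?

0.220 s

ω_n = √(k_t/J) = √(237/0.291) = √814.4 = 28.54 rad/s.
T_n = 2π/ω_n = 6.283/28.54 = 0.2202 s.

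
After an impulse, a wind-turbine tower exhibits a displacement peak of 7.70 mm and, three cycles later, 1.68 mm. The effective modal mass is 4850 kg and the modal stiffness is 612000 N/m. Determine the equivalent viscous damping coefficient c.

8770 N·s/m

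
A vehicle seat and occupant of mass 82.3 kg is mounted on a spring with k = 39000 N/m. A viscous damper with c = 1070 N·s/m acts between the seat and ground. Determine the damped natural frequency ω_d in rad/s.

20.8 rad/s

ω_n = √(k/m) = √(39000/82.3) = 21.77 rad/s.
Critical damping c_c = 2√(k·m) = 2√(39000 × 82.3) = 3583 N·s/m, so ζ = c/c_c = 1070/3583 = 0.2986.
ω_d = ω_n√(1 − ζ²) = 21.77 × √(1 − 0.0892) = 20.78 rad/s.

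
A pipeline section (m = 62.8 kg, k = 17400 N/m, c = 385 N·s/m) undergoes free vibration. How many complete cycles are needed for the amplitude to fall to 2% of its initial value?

4 cycles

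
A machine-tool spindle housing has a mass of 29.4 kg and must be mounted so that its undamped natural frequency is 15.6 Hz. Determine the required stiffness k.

282000 N/m

ω_n = 2πf_n = 2π × 15.6 = 98.02 rad/s.
k = m·ω_n² = 29.4 × 98.02² = 29.4 × 9607 = 282500 N/m.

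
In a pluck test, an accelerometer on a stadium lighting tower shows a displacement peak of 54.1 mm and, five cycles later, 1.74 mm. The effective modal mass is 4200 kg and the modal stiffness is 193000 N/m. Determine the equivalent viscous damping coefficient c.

6190 N·s/m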